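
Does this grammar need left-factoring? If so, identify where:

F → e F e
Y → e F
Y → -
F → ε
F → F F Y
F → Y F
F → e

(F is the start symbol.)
Yes, F has productions with common prefix 'e'

Left-factoring is needed when two productions for the same non-terminal
share a common prefix on the right-hand side.

Productions for F:
  F → e F e
  F → ε
  F → F F Y
  F → Y F
  F → e
Productions for Y:
  Y → e F
  Y → -

Found common prefix 'e' in productions for F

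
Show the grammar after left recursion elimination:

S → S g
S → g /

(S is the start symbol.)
S is directly left-recursive. The standard transformation for
  A → A α₁ | ... | A α_m | β₁ | ... | β_n
is
  A  → β₁ A' | ... | β_n A'
  A' → α₁ A' | ... | α_m A' | ε

S → g / becomes S → g / S'
S → S g becomes S' → g S'
Add S' → ε

Resulting grammar:
S → g / S'
S' → g S'
S' → ε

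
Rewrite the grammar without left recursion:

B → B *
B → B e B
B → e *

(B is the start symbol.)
B → e * B'
B' → * B'
B' → e B B'
B' → ε

B is directly left-recursive. The standard transformation for
  A → A α₁ | ... | A α_m | β₁ | ... | β_n
is
  A  → β₁ A' | ... | β_n A'
  A' → α₁ A' | ... | α_m A' | ε

B → e * becomes B → e * B'
B → B * becomes B' → * B'
B → B e B becomes B' → e B B'
Add B' → ε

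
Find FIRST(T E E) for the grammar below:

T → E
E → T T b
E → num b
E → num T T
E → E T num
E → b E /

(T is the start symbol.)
FIRST sets of the non-terminals involved (from the grammar, by fixed-point iteration):
  FIRST(T) = { 'b', 'num' }

To compute FIRST(T E E), process the symbols left to right:
Symbol T is a non-terminal. Add FIRST(T) \ {ε} = { 'b', 'num' }
T is not nullable (ε ∉ FIRST(T)), so stop here.
FIRST(T E E) = { 'b', 'num' }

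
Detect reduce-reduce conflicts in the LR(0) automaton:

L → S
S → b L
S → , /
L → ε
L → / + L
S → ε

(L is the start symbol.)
A reduce-reduce conflict occurs when an LR(0) state has two complete items [A → α .] and [B → β .] — both call for a reduction, and with no lookahead the parser cannot choose between them.

Augment with L' → L and build the canonical LR(0) collection (I0 = CLOSURE({[L' → . L]}), then GOTO on every symbol after a dot until no new states appear). It has 10 states:
  I0: { [L → . / + L], [L → . S], [L → .], [L' → . L], [S → . , /], [S → . b L], [S → .] }  — shift, 2 reduces
  I1: { [S → , . /] }  — shift
  I2: { [L → / . + L] }  — shift
  I3: { [L' → L .] }  — accept
  I4: { [L → S .] }  — reduce
  I5: { [L → . / + L], [L → . S], [L → .], [S → . , /], [S → . b L], [S → .], [S → b . L] }  — shift, 2 reduces
  I6: { [S → b L .] }  — reduce
  I7: { [L → . / + L], [L → . S], [L → .], [L → / + . L], [S → . , /], [S → . b L], [S → .] }  — shift, 2 reduces
  I8: { [L → / + L .] }  — reduce
  I9: { [S → , / .] }  — reduce

I0 contains complete items [L → .], [S → .] — reduce-reduce conflict.
I5 contains complete items [L → .], [S → .] — reduce-reduce conflict.
I7 contains complete items [L → .], [S → .] — reduce-reduce conflict.

Answer: Yes — I0: [L → .] vs [S → .]; I5: [L → .] vs [S → .]; I7: [L → .] vs [S → .]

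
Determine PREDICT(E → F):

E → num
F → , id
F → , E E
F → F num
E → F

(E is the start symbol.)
{ ',' }

PREDICT(E → F) = (FIRST(RHS) \ {ε}) ∪ (FOLLOW(E) if ε ∈ FIRST(RHS), i.e. RHS ⇒* ε)
FIRST(F) = { ',' }
FIRST(F) = { ',' }
ε ∉ FIRST(F), so FOLLOW(E) is not added.
PREDICT(E → F) = { ',' }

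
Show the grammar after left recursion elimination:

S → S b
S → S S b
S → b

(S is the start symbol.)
S is directly left-recursive. The standard transformation for
  A → A α₁ | ... | A α_m | β₁ | ... | β_n
is
  A  → β₁ A' | ... | β_n A'
  A' → α₁ A' | ... | α_m A' | ε

S → b becomes S → b S'
S → S b becomes S' → b S'
S → S S b becomes S' → S b S'
Add S' → ε

Resulting grammar:
S → b S'
S' → b S'
S' → S b S'
S' → ε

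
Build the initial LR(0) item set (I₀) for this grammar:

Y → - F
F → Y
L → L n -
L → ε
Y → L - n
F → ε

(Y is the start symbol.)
First, augment the grammar with Y' → Y
I₀ = CLOSURE({ [Y' → . Y] }):
  [Y' → . Y] has the dot before Y: add [Y → . - F], [Y → . L - n]
  [Y → . L - n] has the dot before L: add [L → . L n -], [L → .]
No further items can be added.

I₀ = { [L → . L n -], [L → .], [Y → . - F], [Y → . L - n], [Y' → . Y] }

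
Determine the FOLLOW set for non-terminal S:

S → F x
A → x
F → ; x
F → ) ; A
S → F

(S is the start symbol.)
To compute FOLLOW(S), find every occurrence of S on a right-hand side N → α S β: add FIRST(β) \ {ε}, and if β is empty or nullable also add FOLLOW(N). Iterate to a fixed point.

S is the start symbol, so $ ∈ FOLLOW(S).
S does not occur on any right-hand side.

Taking the union: FOLLOW(S) = { $ }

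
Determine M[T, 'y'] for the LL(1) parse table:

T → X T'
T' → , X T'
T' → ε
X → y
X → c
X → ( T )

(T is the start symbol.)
T → X T'

To find M[T, 'y'], we find productions for T where 'y' is in the predict set (PREDICT(N → α) = (FIRST(α) \ {ε}) ∪ (FOLLOW(N) if α ⇒* ε)).

Relevant sets:
  FIRST(X) = { '(', 'c', 'y' }

T → X T': PREDICT = { '(', 'c', 'y' }
  'y' is in predict set, so this production goes in M[T, 'y']

M[T, 'y'] = T → X T'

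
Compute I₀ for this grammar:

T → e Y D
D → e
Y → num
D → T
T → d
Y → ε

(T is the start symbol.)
First, augment the grammar with T' → T
I₀ = CLOSURE({ [T' → . T] }):
  [T' → . T] has the dot before T: add [T → . e Y D], [T → . d]
No further items can be added.

I₀ = { [T → . d], [T → . e Y D], [T' → . T] }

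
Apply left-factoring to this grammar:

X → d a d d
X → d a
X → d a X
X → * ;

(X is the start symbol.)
X → d a X'
X' → d d
X' → ε
X' → X
X → * ;

Left-factoring transforms A → αβ₁ | αβ₂ into A → αA' and A' → β₁ | β₂
(α is the longest common prefix among the alternatives). Repeat until
no nonterminal has two alternatives with a common prefix.

Round 1: X has alternatives sharing prefix 'd a'. Introduce X': X → d a X'
  Add: X' → d d
  Add: X' → ε
  Add: X' → X

No remaining common prefixes — done.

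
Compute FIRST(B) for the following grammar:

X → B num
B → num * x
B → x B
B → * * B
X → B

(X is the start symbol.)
To compute FIRST(B), examine every production with B on the left-hand side, reading each right-hand side left to right until a non-nullable symbol is reached.

From B → num * x:
  - num is a terminal: add 'num' and stop
From B → x B:
  - x is a terminal: add 'x' and stop
From B → * * B:
  - '*' is a terminal: add '*' and stop

Collecting: FIRST(B) = { '*', 'num', 'x' }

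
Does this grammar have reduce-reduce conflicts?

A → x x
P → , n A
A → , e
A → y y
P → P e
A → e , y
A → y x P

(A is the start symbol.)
No reduce-reduce conflicts

Augment with A' → A and build the canonical LR(0) collection (I0 = CLOSURE({[A' → . A]}), then GOTO on every symbol after a dot until no new states appear). It has 17 states:
  I0: { [A → . , e], [A → . e , y], [A → . x x], [A → . y x P], [A → . y y], [A' → . A] }  — shift
  I1: { [A → , . e] }  — shift
  I2: { [A' → A .] }  — accept
  I3: { [A → e . , y] }  — shift
  I4: { [A → x . x] }  — shift
  I5: { [A → y . x P], [A → y . y] }  — shift
  I6: { [A → y x . P], [P → . , n A], [P → . P e] }  — shift
  I7: { [A → y y .] }  — reduce
  I8: { [P → , . n A] }  — shift
  I9: { [A → y x P .], [P → P . e] }  — shift, reduce
  I10: { [P → P e .] }  — reduce
  I11: { [A → . , e], [A → . e , y], [A → . x x], [A → . y x P], [A → . y y], [P → , n . A] }  — shift
  I12: { [P → , n A .] }  — reduce
  I13: { [A → x x .] }  — reduce
  I14: { [A → e , . y] }  — shift
  I15: { [A → e , y .] }  — reduce
  I16: { [A → , e .] }  — reduce

No state contains more than one complete item.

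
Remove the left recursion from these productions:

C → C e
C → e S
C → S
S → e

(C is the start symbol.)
C → e S C'
C → S C'
C' → e C'
C' → ε
S → e

C is directly left-recursive. The standard transformation for
  A → A α₁ | ... | A α_m | β₁ | ... | β_n
is
  A  → β₁ A' | ... | β_n A'
  A' → α₁ A' | ... | α_m A' | ε

C → e S becomes C → e S C'
C → S becomes C → S C'
C → C e becomes C' → e C'
Add C' → ε

Productions for other non-terminals are unchanged:
  S → e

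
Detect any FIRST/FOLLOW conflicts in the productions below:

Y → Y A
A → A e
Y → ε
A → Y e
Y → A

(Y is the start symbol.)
Yes. Y → Y A with FOLLOW(Y) on { 'e' }; Y → A with FOLLOW(Y) on { 'e' }

A FIRST/FOLLOW conflict occurs when a non-terminal N has a nullable alternative N → β (β ⇒* ε) and another alternative N → α with FIRST(α) ∩ FOLLOW(N) ≠ ∅: on such a lookahead the parser cannot decide between expanding α and letting N vanish via β.

Nullable non-terminals: Y.
FIRST sets used below: FIRST(Y) = { 'e', ε }, FIRST(A) = { 'e' }

Y: nullable alternative(s) Y → ε; FOLLOW(Y) = { $, 'e' }
  Y → Y A: FIRST \ {ε} = { 'e' } — overlaps FOLLOW(Y) on { 'e' }: CONFLICT
  Y → ε: FIRST \ {ε} = { } — this is the only nullable alternative, skip
  Y → A: FIRST \ {ε} = { 'e' } — overlaps FOLLOW(Y) on { 'e' }: CONFLICT

A has no nullable alternative, so no FIRST/FOLLOW check is needed there.

So the grammar has 2 FIRST/FOLLOW conflicts (marked CONFLICT above).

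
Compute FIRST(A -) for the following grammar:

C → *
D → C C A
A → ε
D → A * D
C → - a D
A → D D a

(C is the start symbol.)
FIRST sets of the non-terminals involved (from the grammar, by fixed-point iteration):
  FIRST(A) = { '*', '-', ε }

To compute FIRST(A -), process the symbols left to right:
Symbol A is a non-terminal. Add FIRST(A) \ {ε} = { '*', '-' }
A is nullable (ε ∈ FIRST(A)), continue to the next symbol.
Symbol - is a terminal. Add '-' and stop.
FIRST(A -) = { '*', '-' }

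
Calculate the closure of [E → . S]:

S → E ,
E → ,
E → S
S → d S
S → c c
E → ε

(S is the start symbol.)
Start with: [E → . S]
  [E → . S] has the dot before S: add [S → . E ,], [S → . d S], [S → . c c]
  [S → . E ,] has the dot before E: add [E → . ,], [E → .]
No further items can be added.

CLOSURE = { [E → . ,], [E → . S], [E → .], [S → . E ,], [S → . c c], [S → . d S] }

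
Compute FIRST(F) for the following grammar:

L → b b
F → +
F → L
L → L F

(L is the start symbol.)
FIRST sets of the other non-terminals involved (by the same procedure, iterated to a fixed point):
  FIRST(L) = { 'b' }

From F → +:
  - '+' is a terminal: add '+' and stop
From F → L:
  - L is a non-terminal: add FIRST(L) \ {ε} = { 'b' }
    L is not nullable, so stop

Collecting: FIRST(F) = { '+', 'b' }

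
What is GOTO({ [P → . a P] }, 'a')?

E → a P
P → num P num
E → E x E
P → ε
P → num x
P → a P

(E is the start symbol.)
GOTO(I, 'a') = CLOSURE({ [A → αX.β] : [A → α.Xβ] ∈ I, X = 'a' })

Items with dot before 'a', with the dot advanced:
  [P → . a P] → [P → a . P]
Closure of the advanced items:
  [P → a . P] has the dot before P: add [P → . num P num], [P → .], [P → . num x], [P → . a P]

GOTO = { [P → . a P], [P → . num P num], [P → . num x], [P → .], [P → a . P] }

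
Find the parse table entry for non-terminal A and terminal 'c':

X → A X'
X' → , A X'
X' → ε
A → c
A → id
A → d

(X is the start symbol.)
A → c

To find M[A, 'c'], we find productions for A where 'c' is in the predict set (PREDICT(N → α) = (FIRST(α) \ {ε}) ∪ (FOLLOW(N) if α ⇒* ε)).

A → c: PREDICT = { 'c' }
  'c' is in predict set, so this production goes in M[A, 'c']
A → id: PREDICT = { 'id' }
A → d: PREDICT = { 'd' }

M[A, 'c'] = A → c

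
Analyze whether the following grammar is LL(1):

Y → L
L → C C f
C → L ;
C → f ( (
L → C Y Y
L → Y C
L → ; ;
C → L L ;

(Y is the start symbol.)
No. Predict set conflict for L: { ';', 'f' }

A grammar is LL(1) if for each non-terminal N with multiple productions, the predict sets of those productions are pairwise disjoint, where PREDICT(N → α) = (FIRST(α) \ {ε}) ∪ (FOLLOW(N) if α ⇒* ε).

Relevant sets:
  FIRST(C) = { ';', 'f' }
  FIRST(Y) = { ';', 'f' }
  FIRST(L) = { ';', 'f' }

For L:
  PREDICT(L → C C f) = { ';', 'f' }
  PREDICT(L → C Y Y) = { ';', 'f' }
  PREDICT(L → Y C) = { ';', 'f' }
  PREDICT(L → ';' ';') = { ';' }
For C:
  PREDICT(C → L ';') = { ';', 'f' }
  PREDICT(C → f '(' '(') = { 'f' }
  PREDICT(C → L L ';') = { ';', 'f' }
Y has a single production, so nothing to check there.

Conflict found: Predict set conflict for L: { ';', 'f' }
The grammar is NOT LL(1).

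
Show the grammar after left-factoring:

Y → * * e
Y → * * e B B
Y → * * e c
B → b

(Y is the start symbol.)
Left-factoring transforms A → αβ₁ | αβ₂ into A → αA' and A' → β₁ | β₂
(α is the longest common prefix among the alternatives). Repeat until
no nonterminal has two alternatives with a common prefix.

Round 1: Y has alternatives sharing prefix '* * e'. Introduce Y': Y → * * e Y'
  Add: Y' → ε
  Add: Y' → B B
  Add: Y' → c

No remaining common prefixes — done.

Resulting grammar:
Y → * * e Y'
Y' → ε
Y' → B B
Y' → c
B → b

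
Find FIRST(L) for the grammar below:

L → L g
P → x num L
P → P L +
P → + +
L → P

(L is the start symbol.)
To compute FIRST(L), examine every production with L on the left-hand side, reading each right-hand side left to right until a non-nullable symbol is reached.

FIRST sets of the other non-terminals involved (by the same procedure, iterated to a fixed point):
  FIRST(P) = { '+', 'x' }

From L → L g:
  - L is the symbol being defined: contributes nothing new
    L is not nullable, so stop
From L → P:
  - P is a non-terminal: add FIRST(P) \ {ε} = { '+', 'x' }
    P is not nullable, so stop

Collecting: FIRST(L) = { '+', 'x' }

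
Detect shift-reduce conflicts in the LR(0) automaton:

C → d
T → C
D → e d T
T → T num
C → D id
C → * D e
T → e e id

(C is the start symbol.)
Augment with C' → C and build the canonical LR(0) collection (I0 = CLOSURE({[C' → . C]}), then GOTO on every symbol after a dot until no new states appear). It has 16 states:
  I0: { [C → . * D e], [C → . D id], [C → . d], [C' → . C], [D → . e d T] }  — shift
  I1: { [C → * . D e], [D → . e d T] }  — shift
  I2: { [C' → C .] }  — accept
  I3: { [C → D . id] }  — shift
  I4: { [C → d .] }  — reduce
  I5: { [D → e . d T] }  — shift
  I6: { [C → . * D e], [C → . D id], [C → . d], [D → . e d T], [D → e d . T], [T → . C], [T → . T num], [T → . e e id] }  — shift
  I7: { [T → C .] }  — reduce
  I8: { [D → e d T .], [T → T . num] }  — shift, reduce
  I9: { [D → e . d T], [T → e . e id] }  — shift
  I10: { [T → e e . id] }  — shift
  I11: { [T → e e id .] }  — reduce
  I12: { [T → T num .] }  — reduce
  I13: { [C → D id .] }  — reduce
  I14: { [C → * D . e] }  — shift
  I15: { [C → * D e .] }  — reduce

I8 contains reduce item [D → e d T .] and shift item [T → T . num] — shift-reduce conflict.

Answer: Yes — I8: [D → e d T .] vs [T → T . num]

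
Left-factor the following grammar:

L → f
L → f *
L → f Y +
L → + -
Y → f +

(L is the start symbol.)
L → f L'
L' → ε
L' → *
L' → Y +
L → + -
Y → f +

Left-factoring transforms A → αβ₁ | αβ₂ into A → αA' and A' → β₁ | β₂
(α is the longest common prefix among the alternatives). Repeat until
no nonterminal has two alternatives with a common prefix.

Round 1: L has alternatives sharing prefix 'f'. Introduce L': L → f L'
  Add: L' → ε
  Add: L' → *
  Add: L' → Y +

No remaining common prefixes — done.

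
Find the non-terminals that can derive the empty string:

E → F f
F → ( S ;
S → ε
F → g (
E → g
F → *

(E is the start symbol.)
ε-productions: S → ε
So S is immediately nullable.
No further non-terminal can be added: every production for the remaining non-terminals contains a terminal or a non-nullable non-terminal.
Nullable = { 'S' }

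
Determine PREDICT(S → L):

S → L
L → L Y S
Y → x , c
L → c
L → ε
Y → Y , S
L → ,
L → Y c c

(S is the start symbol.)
PREDICT(S → L) = (FIRST(RHS) \ {ε}) ∪ (FOLLOW(S) if ε ∈ FIRST(RHS), i.e. RHS ⇒* ε)
FIRST(L) = { ',', 'c', 'x', ε }
FIRST(L) = { ',', 'c', 'x', ε }
ε ∈ FIRST(L) (the right-hand side is nullable), so add FOLLOW(S) = { $, ',', 'c', 'x' }
PREDICT(S → L) = { $, ',', 'c', 'x' }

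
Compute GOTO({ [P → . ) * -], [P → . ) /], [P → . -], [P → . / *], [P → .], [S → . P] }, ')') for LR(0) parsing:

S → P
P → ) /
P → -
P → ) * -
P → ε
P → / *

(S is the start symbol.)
GOTO(I, ')') = CLOSURE({ [A → αX.β] : [A → α.Xβ] ∈ I, X = ')' })

Items with dot before ')', with the dot advanced:
  [P → . ) * -] → [P → ) . * -]
  [P → . ) /] → [P → ) . /]
Closure adds nothing (no advanced item has the dot before a non-terminal).

GOTO = { [P → ) . * -], [P → ) . /] }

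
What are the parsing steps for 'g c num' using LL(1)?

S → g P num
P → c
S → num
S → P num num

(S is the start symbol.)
LL(1) parsing maintains a stack (initially the start symbol over $) and the input. At each step: if the stack top is a terminal, match it against the current input token; if it is a non-terminal N, replace it with the RHS of M[N, lookahead] (the unique production whose predict set contains the lookahead).

Stack is shown with the top on the left.

Stack      Input      Action
----------------------------
S $        g c num $  output S → g P num
g P num $  g c num $  match 'g'
P num $    c num $    output P → c
c num $    c num $    match 'c'
num $      num $      match 'num'
$          $          accept

The string is accepted.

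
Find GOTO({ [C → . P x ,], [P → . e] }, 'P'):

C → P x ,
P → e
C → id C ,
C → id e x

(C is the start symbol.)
{ [C → P . x ,] }

GOTO(I, 'P') = CLOSURE({ [A → αX.β] : [A → α.Xβ] ∈ I, X = 'P' })

Items with dot before 'P', with the dot advanced:
  [C → . P x ,] → [C → P . x ,]
Closure adds nothing (no advanced item has the dot before a non-terminal).

GOTO = { [C → P . x ,] }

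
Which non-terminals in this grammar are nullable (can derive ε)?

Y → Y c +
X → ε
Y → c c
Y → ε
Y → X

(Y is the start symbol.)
ε-productions: X → ε, Y → ε
So X, Y are immediately nullable.
Every non-terminal is now nullable.
Nullable = { 'X', 'Y' }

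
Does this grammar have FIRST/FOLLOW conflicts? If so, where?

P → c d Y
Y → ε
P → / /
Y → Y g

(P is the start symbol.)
Nullable non-terminals: Y.
FIRST sets used below: FIRST(Y) = { 'g', ε }

Y: nullable alternative(s) Y → ε; FOLLOW(Y) = { $, 'g' }
  Y → ε: FIRST \ {ε} = { } — this is the only nullable alternative, skip
  Y → Y g: FIRST \ {ε} = { 'g' } — overlaps FOLLOW(Y) on { 'g' }: CONFLICT

P has no nullable alternative, so no FIRST/FOLLOW check is needed there.

So the grammar has 1 FIRST/FOLLOW conflict (marked CONFLICT above).

Answer: Yes. Y → Y g with FOLLOW(Y) on { 'g' }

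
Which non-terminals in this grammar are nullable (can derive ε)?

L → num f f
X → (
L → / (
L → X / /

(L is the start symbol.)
A non-terminal is nullable if it can derive ε (the empty string): either it has an ε-production, or it has a production whose right-hand side consists entirely of nullable non-terminals.

There are no ε-productions, so no non-terminal can derive ε.
No non-terminals are nullable.

Answer: None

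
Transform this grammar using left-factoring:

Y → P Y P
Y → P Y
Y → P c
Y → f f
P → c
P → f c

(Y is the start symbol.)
Y → P Y'
Y' → Y Y''
Y'' → P
Y'' → ε
Y' → c
Y → f f
P → c
P → f c

Left-factoring transforms A → αβ₁ | αβ₂ into A → αA' and A' → β₁ | β₂
(α is the longest common prefix among the alternatives). Repeat until
no nonterminal has two alternatives with a common prefix.

Round 1: Y has alternatives sharing prefix 'P'. Introduce Y': Y → P Y'
  Add: Y' → Y P
  Add: Y' → Y
  Add: Y' → c

Round 2: Y' has alternatives sharing prefix 'Y'. Introduce Y'': Y' → Y Y''
  Add: Y'' → P
  Add: Y'' → ε

No remaining common prefixes — done.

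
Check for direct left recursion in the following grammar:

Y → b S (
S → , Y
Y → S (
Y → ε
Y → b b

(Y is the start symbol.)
Y → b S (: starts with b
S → , Y: starts with ','
Y → S (: starts with S
Y → ε: starts with ε
Y → b b: starts with b

No direct left recursion found.

Answer: No direct left recursion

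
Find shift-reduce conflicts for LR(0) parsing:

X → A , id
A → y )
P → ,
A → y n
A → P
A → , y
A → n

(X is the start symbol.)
Yes — I1: [P → , .] vs [A → , . y]

A shift-reduce conflict occurs when an LR(0) state has both:
  - a complete (reduce) item [A → α .] (dot at the end), and
  - a shift item [B → β . c γ] (dot before a terminal).

Augment with X' → X and build the canonical LR(0) collection (I0 = CLOSURE({[X' → . X]}), then GOTO on every symbol after a dot until no new states appear). It has 12 states:
  I0: { [A → . , y], [A → . P], [A → . n], [A → . y )], [A → . y n], [P → . ,], [X → . A , id], [X' → . X] }  — shift
  I1: { [A → , . y], [P → , .] }  — shift, reduce
  I2: { [X → A . , id] }  — shift
  I3: { [A → P .] }  — reduce
  I4: { [X' → X .] }  — accept
  I5: { [A → n .] }  — reduce
  I6: { [A → y . )], [A → y . n] }  — shift
  I7: { [A → y ) .] }  — reduce
  I8: { [A → y n .] }  — reduce
  I9: { [X → A , . id] }  — shift
  I10: { [X → A , id .] }  — reduce
  I11: { [A → , y .] }  — reduce

I1 contains reduce item [P → , .] and shift item [A → , . y] — shift-reduce conflict.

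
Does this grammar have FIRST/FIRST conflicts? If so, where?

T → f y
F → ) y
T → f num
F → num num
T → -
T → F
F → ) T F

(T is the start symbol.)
A FIRST/FIRST conflict occurs when two productions N → α and N → β for the same non-terminal have FIRST(α) ∩ FIRST(β) ≠ ∅ (with ε ∈ FIRST of a nullable right-hand side, so two nullable alternatives also conflict).

FIRST sets of the non-terminals at (or reachable through a nullable prefix from) the front of some alternative:
  FIRST(F) = { ')', 'num' }

Productions for T:
  T → f y: FIRST = { 'f' }
  T → f num: FIRST = { 'f' }
  T → -: FIRST = { '-' }
  T → F: FIRST = { ')', 'num' }
Productions for F:
  F → ) y: FIRST = { ')' }
  F → num num: FIRST = { 'num' }
  F → ) T F: FIRST = { ')' }

Conflict for T: T → f y and T → f num
  Overlap: { 'f' }
Conflict for F: F → ) y and F → ) T F
  Overlap: { ')' }

Answer: Yes. T → f y / T → f num on { 'f' }; F → ')' y / F → ')' T F on { ')' }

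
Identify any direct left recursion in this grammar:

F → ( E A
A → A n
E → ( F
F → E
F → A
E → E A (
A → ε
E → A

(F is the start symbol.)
Yes, A, E are left-recursive

F → ( E A: starts with '('
A → A n: LEFT RECURSIVE (starts with A)
E → ( F: starts with '('
F → E: starts with E
F → A: starts with A
E → E A (: LEFT RECURSIVE (starts with E)
A → ε: starts with ε
E → A: starts with A

The grammar has direct left recursion on: A, E.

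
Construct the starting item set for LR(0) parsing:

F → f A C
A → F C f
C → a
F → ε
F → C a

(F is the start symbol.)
{ [C → . a], [F → . C a], [F → . f A C], [F → .], [F' → . F] }

First, augment the grammar with F' → F
I₀ = CLOSURE({ [F' → . F] }):
  [F' → . F] has the dot before F: add [F → . f A C], [F → .], [F → . C a]
  [F → . C a] has the dot before C: add [C → . a]
No further items can be added.

I₀ = { [C → . a], [F → . C a], [F → . f A C], [F → .], [F' → . F] }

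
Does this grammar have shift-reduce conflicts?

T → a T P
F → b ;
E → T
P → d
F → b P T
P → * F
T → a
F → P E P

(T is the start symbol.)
A shift-reduce conflict occurs when an LR(0) state has both:
  - a complete (reduce) item [A → α .] (dot at the end), and
  - a shift item [B → β . c γ] (dot before a terminal).

Augment with T' → T and build the canonical LR(0) collection (I0 = CLOSURE({[T' → . T]}), then GOTO on every symbol after a dot until no new states appear). It has 16 states:
  I0: { [T → . a T P], [T → . a], [T' → . T] }  — shift
  I1: { [T' → T .] }  — accept
  I2: { [T → . a T P], [T → . a], [T → a . T P], [T → a .] }  — shift, reduce
  I3: { [P → . * F], [P → . d], [T → a T . P] }  — shift
  I4: { [F → . P E P], [F → . b ;], [F → . b P T], [P → * . F], [P → . * F], [P → . d] }  — shift
  I5: { [T → a T P .] }  — reduce
  I6: { [P → d .] }  — reduce
  I7: { [P → * F .] }  — reduce
  I8: { [E → . T], [F → P . E P], [T → . a T P], [T → . a] }  — shift
  I9: { [F → b . ;], [F → b . P T], [P → . * F], [P → . d] }  — shift
  I10: { [F → b ; .] }  — reduce
  I11: { [F → b P . T], [T → . a T P], [T → . a] }  — shift
  I12: { [F → b P T .] }  — reduce
  I13: { [F → P E . P], [P → . * F], [P → . d] }  — shift
  I14: { [E → T .] }  — reduce
  I15: { [F → P E P .] }  — reduce

I2 contains reduce item [T → a .] and shift items [T → . a], [T → . a T P] — shift-reduce conflict.

Answer: Yes — I2: [T → a .] vs [T → . a]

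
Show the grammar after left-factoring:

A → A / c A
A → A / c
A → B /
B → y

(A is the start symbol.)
A → A / c A'
A' → A
A' → ε
A → B /
B → y

Left-factoring transforms A → αβ₁ | αβ₂ into A → αA' and A' → β₁ | β₂
(α is the longest common prefix among the alternatives). Repeat until
no nonterminal has two alternatives with a common prefix.

Round 1: A has alternatives sharing prefix 'A / c'. Introduce A': A → A / c A'
  Add: A' → A
  Add: A' → ε

No remaining common prefixes — done.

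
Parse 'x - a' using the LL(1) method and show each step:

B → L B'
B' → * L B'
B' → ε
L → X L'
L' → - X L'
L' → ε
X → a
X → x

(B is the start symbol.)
Stack is shown with the top on the left.

Stack        Input    Action
----------------------------
B $          x - a $  output B → L B'
L B' $       x - a $  output L → X L'
X L' B' $    x - a $  output X → x
x L' B' $    x - a $  match 'x'
L' B' $      - a $    output L' → - X L'
- X L' B' $  - a $    match '-'
X L' B' $    a $      output X → a
a L' B' $    a $      match 'a'
L' B' $      $        output L' → ε
B' $         $        output B' → ε
$            $        accept

The string is accepted.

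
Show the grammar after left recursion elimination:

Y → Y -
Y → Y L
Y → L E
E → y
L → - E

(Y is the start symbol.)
Y → L E Y'
Y' → - Y'
Y' → L Y'
Y' → ε
E → y
L → - E

Y is directly left-recursive. The standard transformation for
  A → A α₁ | ... | A α_m | β₁ | ... | β_n
is
  A  → β₁ A' | ... | β_n A'
  A' → α₁ A' | ... | α_m A' | ε

Y → L E becomes Y → L E Y'
Y → Y - becomes Y' → - Y'
Y → Y L becomes Y' → L Y'
Add Y' → ε

Productions for other non-terminals are unchanged:
  E → y
  L → - E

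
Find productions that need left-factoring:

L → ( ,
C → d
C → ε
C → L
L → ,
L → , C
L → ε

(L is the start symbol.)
Yes, L has productions with common prefix ','

Left-factoring is needed when two productions for the same non-terminal
share a common prefix on the right-hand side.

Productions for L:
  L → ( ,
  L → ,
  L → , C
  L → ε
Productions for C:
  C → d
  C → ε
  C → L

Found common prefix ',' in productions for L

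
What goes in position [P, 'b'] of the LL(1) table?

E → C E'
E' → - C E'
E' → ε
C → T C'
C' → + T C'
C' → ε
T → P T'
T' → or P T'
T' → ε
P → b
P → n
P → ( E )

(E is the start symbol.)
P → b

To find M[P, 'b'], we find productions for P where 'b' is in the predict set (PREDICT(N → α) = (FIRST(α) \ {ε}) ∪ (FOLLOW(N) if α ⇒* ε)).

P → b: PREDICT = { 'b' }
  'b' is in predict set, so this production goes in M[P, 'b']
P → n: PREDICT = { 'n' }
P → ( E ): PREDICT = { '(' }

M[P, 'b'] = P → b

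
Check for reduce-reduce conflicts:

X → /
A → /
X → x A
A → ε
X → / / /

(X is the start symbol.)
Augment with X' → X and build the canonical LR(0) collection (I0 = CLOSURE({[X' → . X]}), then GOTO on every symbol after a dot until no new states appear). It has 8 states:
  I0: { [X → . / / /], [X → . /], [X → . x A], [X' → . X] }  — shift
  I1: { [X → / . / /], [X → / .] }  — shift, reduce
  I2: { [X' → X .] }  — accept
  I3: { [A → . /], [A → .], [X → x . A] }  — shift, reduce
  I4: { [A → / .] }  — reduce
  I5: { [X → x A .] }  — reduce
  I6: { [X → / / . /] }  — shift
  I7: { [X → / / / .] }  — reduce

No state contains more than one complete item.

Answer: No reduce-reduce conflicts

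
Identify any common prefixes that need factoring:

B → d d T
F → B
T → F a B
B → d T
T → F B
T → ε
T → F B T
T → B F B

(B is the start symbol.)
Left-factoring is needed when two productions for the same non-terminal
share a common prefix on the right-hand side.

Productions for B:
  B → d d T
  B → d T
Productions for T:
  T → F a B
  T → F B
  T → ε
  T → F B T
  T → B F B

Found common prefix 'd' in productions for B
Found common prefix 'F' in productions for T

Answer: Yes, B has productions with common prefix 'd'; T has productions with common prefix 'F'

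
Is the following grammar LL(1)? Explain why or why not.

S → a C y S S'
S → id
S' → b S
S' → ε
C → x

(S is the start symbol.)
No. Predict set conflict for S': { 'b' }

A grammar is LL(1) if for each non-terminal N with multiple productions, the predict sets of those productions are pairwise disjoint, where PREDICT(N → α) = (FIRST(α) \ {ε}) ∪ (FOLLOW(N) if α ⇒* ε).

Relevant sets:
  FOLLOW(S') = { $, 'b' }

For S:
  PREDICT(S → a C y S S') = { 'a' }
  PREDICT(S → id) = { 'id' }
For S':
  PREDICT(S' → b S) = { 'b' }
  PREDICT(S' → ε) = { $, 'b' }
C has a single production, so nothing to check there.

Conflict found: Predict set conflict for S': { 'b' }
The grammar is NOT LL(1).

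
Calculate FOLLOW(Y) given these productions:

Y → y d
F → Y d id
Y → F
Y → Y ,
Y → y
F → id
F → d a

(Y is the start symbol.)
{ $, ',', 'd' }

Y is the start symbol, so $ ∈ FOLLOW(Y).
In F → Y d id: Y is followed by d id, add FIRST(d id) \ {ε} = { 'd' }
In Y → Y ,: Y is followed by ',', add FIRST(',') \ {ε} = { ',' }

Taking the union: FOLLOW(Y) = { $, ',', 'd' }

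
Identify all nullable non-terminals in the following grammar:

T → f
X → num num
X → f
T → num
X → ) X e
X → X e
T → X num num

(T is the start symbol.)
None

A non-terminal is nullable if it can derive ε (the empty string): either it has an ε-production, or it has a production whose right-hand side consists entirely of nullable non-terminals.

There are no ε-productions, so no non-terminal can derive ε.
No non-terminals are nullable.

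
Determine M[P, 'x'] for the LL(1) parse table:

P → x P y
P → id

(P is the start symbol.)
To find M[P, 'x'], we find productions for P where 'x' is in the predict set (PREDICT(N → α) = (FIRST(α) \ {ε}) ∪ (FOLLOW(N) if α ⇒* ε)).

P → x P y: PREDICT = { 'x' }
  'x' is in predict set, so this production goes in M[P, 'x']
P → id: PREDICT = { 'id' }

M[P, 'x'] = P → x P y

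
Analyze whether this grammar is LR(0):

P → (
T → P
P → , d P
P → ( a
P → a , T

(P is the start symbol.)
No. Shift-reduce conflict between [P → ( .] and [P → ( . a]

Augment with P' → P and build the canonical LR(0) collection (I0 = CLOSURE({[P' → . P]}), then GOTO on every symbol after a dot until no new states appear). It has 11 states:
  I0: { [P → . ( a], [P → . (], [P → . , d P], [P → . a , T], [P' → . P] }  — shift
  I1: { [P → ( . a], [P → ( .] }  — shift, reduce
  I2: { [P → , . d P] }  — shift
  I3: { [P' → P .] }  — accept
  I4: { [P → a . , T] }  — shift
  I5: { [P → . ( a], [P → . (], [P → . , d P], [P → . a , T], [P → a , . T], [T → . P] }  — shift
  I6: { [T → P .] }  — reduce
  I7: { [P → a , T .] }  — reduce
  I8: { [P → , d . P], [P → . ( a], [P → . (], [P → . , d P], [P → . a , T] }  — shift
  I9: { [P → , d P .] }  — reduce
  I10: { [P → ( a .] }  — reduce

Conflict in state I1:
  Shift-reduce conflict between [P → ( .] and [P → ( . a]
So the grammar is NOT LR(0).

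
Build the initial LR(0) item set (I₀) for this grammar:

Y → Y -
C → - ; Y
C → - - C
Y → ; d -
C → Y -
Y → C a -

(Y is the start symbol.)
First, augment the grammar with Y' → Y
I₀ = CLOSURE({ [Y' → . Y] }):
  [Y' → . Y] has the dot before Y: add [Y → . Y -], [Y → . ; d -], [Y → . C a -]
  [Y → . C a -] has the dot before C: add [C → . - ; Y], [C → . - - C], [C → . Y -]
No further items can be added.

I₀ = { [C → . - - C], [C → . - ; Y], [C → . Y -], [Y → . ; d -], [Y → . C a -], [Y → . Y -], [Y' → . Y] }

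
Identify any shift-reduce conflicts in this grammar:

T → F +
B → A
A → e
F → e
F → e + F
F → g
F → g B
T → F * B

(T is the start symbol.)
Augment with T' → T and build the canonical LR(0) collection (I0 = CLOSURE({[T' → . T]}), then GOTO on every symbol after a dot until no new states appear). It has 13 states:
  I0: { [F → . e + F], [F → . e], [F → . g B], [F → . g], [T → . F * B], [T → . F +], [T' → . T] }  — shift
  I1: { [T → F . * B], [T → F . +] }  — shift
  I2: { [T' → T .] }  — accept
  I3: { [F → e . + F], [F → e .] }  — shift, reduce
  I4: { [A → . e], [B → . A], [F → g . B], [F → g .] }  — shift, reduce
  I5: { [B → A .] }  — reduce
  I6: { [F → g B .] }  — reduce
  I7: { [A → e .] }  — reduce
  I8: { [F → . e + F], [F → . e], [F → . g B], [F → . g], [F → e + . F] }  — shift
  I9: { [F → e + F .] }  — reduce
  I10: { [A → . e], [B → . A], [T → F * . B] }  — shift
  I11: { [T → F + .] }  — reduce
  I12: { [T → F * B .] }  — reduce

I3 contains reduce item [F → e .] and shift item [F → e . + F] — shift-reduce conflict.
I4 contains reduce item [F → g .] and shift item [A → . e] — shift-reduce conflict.

Answer: Yes — I3: [F → e .] vs [F → e . + F]; I4: [F → g .] vs [A → . e]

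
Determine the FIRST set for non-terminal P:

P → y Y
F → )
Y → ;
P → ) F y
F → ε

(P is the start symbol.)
{ ')', 'y' }

To compute FIRST(P), examine every production with P on the left-hand side, reading each right-hand side left to right until a non-nullable symbol is reached.

From P → y Y:
  - y is a terminal: add 'y' and stop
From P → ) F y:
  - ')' is a terminal: add ')' and stop

Collecting: FIRST(P) = { ')', 'y' }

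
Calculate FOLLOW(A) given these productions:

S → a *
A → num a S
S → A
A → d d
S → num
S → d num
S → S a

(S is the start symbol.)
{ $, 'a' }

To compute FOLLOW(A), find every occurrence of A on a right-hand side N → α A β: add FIRST(β) \ {ε}, and if β is empty or nullable also add FOLLOW(N). Iterate to a fixed point.

In S → A: A is at the end, add FOLLOW(S)

The FOLLOW sets referred to above (computed the same way, to a fixed point):
  FOLLOW(S) = { $, 'a' }

Taking the union: FOLLOW(A) = { $, 'a' }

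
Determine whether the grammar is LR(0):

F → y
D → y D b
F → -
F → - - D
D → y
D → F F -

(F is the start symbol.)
No. Shift-reduce conflict between [F → - .] and [F → - . - D]

A grammar is LR(0) if no state in the canonical LR(0) collection has:
  - both a shift item (dot before a terminal) and a complete item (shift-reduce conflict), or
  - two or more complete items (reduce-reduce conflict; the accept item [F' → F .] counts as a complete item here).

Augment with F' → F and build the canonical LR(0) collection (I0 = CLOSURE({[F' → . F]}), then GOTO on every symbol after a dot until no new states appear). It has 12 states:
  I0: { [F → . - - D], [F → . -], [F → . y], [F' → . F] }  — shift
  I1: { [F → - . - D], [F → - .] }  — shift, reduce
  I2: { [F' → F .] }  — accept
  I3: { [F → y .] }  — reduce
  I4: { [D → . F F -], [D → . y D b], [D → . y], [F → - - . D], [F → . - - D], [F → . -], [F → . y] }  — shift
  I5: { [F → - - D .] }  — reduce
  I6: { [D → F . F -], [F → . - - D], [F → . -], [F → . y] }  — shift
  I7: { [D → . F F -], [D → . y D b], [D → . y], [D → y . D b], [D → y .], [F → . - - D], [F → . -], [F → . y], [F → y .] }  — shift, 2 reduces
  I8: { [D → y D . b] }  — shift
  I9: { [D → y D b .] }  — reduce
  I10: { [D → F F . -] }  — shift
  I11: { [D → F F - .] }  — reduce

Conflict in state I1:
  Shift-reduce conflict between [F → - .] and [F → - . - D]
So the grammar is NOT LR(0).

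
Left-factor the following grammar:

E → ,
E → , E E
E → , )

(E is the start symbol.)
E → , E'
E' → ε
E' → E E
E' → )

Left-factoring transforms A → αβ₁ | αβ₂ into A → αA' and A' → β₁ | β₂
(α is the longest common prefix among the alternatives). Repeat until
no nonterminal has two alternatives with a common prefix.

Round 1: E has alternatives sharing prefix ','. Introduce E': E → , E'
  Add: E' → ε
  Add: E' → E E
  Add: E' → )

No remaining common prefixes — done.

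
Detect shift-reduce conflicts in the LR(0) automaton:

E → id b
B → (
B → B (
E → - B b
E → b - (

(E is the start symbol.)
No shift-reduce conflicts

A shift-reduce conflict occurs when an LR(0) state has both:
  - a complete (reduce) item [A → α .] (dot at the end), and
  - a shift item [B → β . c γ] (dot before a terminal).

Augment with E' → E and build the canonical LR(0) collection (I0 = CLOSURE({[E' → . E]}), then GOTO on every symbol after a dot until no new states appear). It has 12 states:
  I0: { [E → . - B b], [E → . b - (], [E → . id b], [E' → . E] }  — shift
  I1: { [B → . (], [B → . B (], [E → - . B b] }  — shift
  I2: { [E' → E .] }  — accept
  I3: { [E → b . - (] }  — shift
  I4: { [E → id . b] }  — shift
  I5: { [E → id b .] }  — reduce
  I6: { [E → b - . (] }  — shift
  I7: { [E → b - ( .] }  — reduce
  I8: { [B → ( .] }  — reduce
  I9: { [B → B . (], [E → - B . b] }  — shift
  I10: { [B → B ( .] }  — reduce
  I11: { [E → - B b .] }  — reduce

No state contains both a complete item and a shift item.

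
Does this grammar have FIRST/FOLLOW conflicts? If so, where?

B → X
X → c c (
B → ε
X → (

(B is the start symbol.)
Nullable non-terminals: B.
FIRST sets used below: FIRST(X) = { '(', 'c' }

B: nullable alternative(s) B → ε; FOLLOW(B) = { $ }
  B → X: FIRST \ {ε} = { '(', 'c' } — disjoint from FOLLOW(B)
  B → ε: FIRST \ {ε} = { } — this is the only nullable alternative, skip

X has no nullable alternative, so no FIRST/FOLLOW check is needed there.

No FIRST/FOLLOW conflicts found.

Answer: No FIRST/FOLLOW conflicts.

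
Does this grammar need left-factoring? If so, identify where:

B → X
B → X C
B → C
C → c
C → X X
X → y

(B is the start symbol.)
Yes, B has productions with common prefix 'X'

Left-factoring is needed when two productions for the same non-terminal
share a common prefix on the right-hand side.

Productions for B:
  B → X
  B → X C
  B → C
Productions for C:
  C → c
  C → X X

Found common prefix 'X' in productions for B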